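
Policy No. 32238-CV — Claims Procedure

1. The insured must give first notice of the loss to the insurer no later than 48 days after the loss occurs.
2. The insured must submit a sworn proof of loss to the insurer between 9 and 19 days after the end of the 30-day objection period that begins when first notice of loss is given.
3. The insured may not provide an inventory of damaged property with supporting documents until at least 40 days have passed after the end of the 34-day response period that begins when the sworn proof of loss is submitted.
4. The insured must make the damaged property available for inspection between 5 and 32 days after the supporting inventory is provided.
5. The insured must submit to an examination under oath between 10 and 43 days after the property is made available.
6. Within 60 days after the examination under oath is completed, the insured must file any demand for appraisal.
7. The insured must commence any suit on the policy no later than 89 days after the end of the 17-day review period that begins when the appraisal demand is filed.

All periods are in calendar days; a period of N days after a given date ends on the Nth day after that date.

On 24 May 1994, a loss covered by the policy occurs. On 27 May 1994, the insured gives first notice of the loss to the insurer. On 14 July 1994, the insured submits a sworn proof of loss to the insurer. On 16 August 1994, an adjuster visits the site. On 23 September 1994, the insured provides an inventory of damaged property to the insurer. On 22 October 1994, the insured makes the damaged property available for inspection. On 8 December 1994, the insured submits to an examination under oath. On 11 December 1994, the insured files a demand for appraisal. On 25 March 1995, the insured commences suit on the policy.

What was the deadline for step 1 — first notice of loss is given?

11 July 1994

Step 1 runs from 24 May 1994, when the loss occurs. 48 days after 24 May 1994 is 11 July 1994.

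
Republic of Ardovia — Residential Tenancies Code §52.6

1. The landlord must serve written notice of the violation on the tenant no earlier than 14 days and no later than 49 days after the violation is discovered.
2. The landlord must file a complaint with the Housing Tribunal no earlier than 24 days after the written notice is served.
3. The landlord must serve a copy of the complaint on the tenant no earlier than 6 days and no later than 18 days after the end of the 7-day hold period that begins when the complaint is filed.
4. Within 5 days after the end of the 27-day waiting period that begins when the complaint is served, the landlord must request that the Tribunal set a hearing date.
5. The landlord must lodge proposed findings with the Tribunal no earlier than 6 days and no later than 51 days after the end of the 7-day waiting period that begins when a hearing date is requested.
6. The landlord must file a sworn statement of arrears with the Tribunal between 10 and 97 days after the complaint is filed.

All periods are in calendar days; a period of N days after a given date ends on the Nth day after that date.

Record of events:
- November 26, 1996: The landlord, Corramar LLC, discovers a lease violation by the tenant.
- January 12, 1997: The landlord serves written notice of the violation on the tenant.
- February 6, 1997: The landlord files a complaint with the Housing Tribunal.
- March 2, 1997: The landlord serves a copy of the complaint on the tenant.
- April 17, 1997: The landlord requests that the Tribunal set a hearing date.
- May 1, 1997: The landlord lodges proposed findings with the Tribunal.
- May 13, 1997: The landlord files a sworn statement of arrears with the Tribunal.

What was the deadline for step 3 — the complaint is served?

The complaint is filed on February 6, 1997; the 7-day hold period therefore ends February 13, 1997, and step 3 runs from that date. The window is 6–18 days after February 13, 1997; it closes on March 3, 1997.

March 3, 1997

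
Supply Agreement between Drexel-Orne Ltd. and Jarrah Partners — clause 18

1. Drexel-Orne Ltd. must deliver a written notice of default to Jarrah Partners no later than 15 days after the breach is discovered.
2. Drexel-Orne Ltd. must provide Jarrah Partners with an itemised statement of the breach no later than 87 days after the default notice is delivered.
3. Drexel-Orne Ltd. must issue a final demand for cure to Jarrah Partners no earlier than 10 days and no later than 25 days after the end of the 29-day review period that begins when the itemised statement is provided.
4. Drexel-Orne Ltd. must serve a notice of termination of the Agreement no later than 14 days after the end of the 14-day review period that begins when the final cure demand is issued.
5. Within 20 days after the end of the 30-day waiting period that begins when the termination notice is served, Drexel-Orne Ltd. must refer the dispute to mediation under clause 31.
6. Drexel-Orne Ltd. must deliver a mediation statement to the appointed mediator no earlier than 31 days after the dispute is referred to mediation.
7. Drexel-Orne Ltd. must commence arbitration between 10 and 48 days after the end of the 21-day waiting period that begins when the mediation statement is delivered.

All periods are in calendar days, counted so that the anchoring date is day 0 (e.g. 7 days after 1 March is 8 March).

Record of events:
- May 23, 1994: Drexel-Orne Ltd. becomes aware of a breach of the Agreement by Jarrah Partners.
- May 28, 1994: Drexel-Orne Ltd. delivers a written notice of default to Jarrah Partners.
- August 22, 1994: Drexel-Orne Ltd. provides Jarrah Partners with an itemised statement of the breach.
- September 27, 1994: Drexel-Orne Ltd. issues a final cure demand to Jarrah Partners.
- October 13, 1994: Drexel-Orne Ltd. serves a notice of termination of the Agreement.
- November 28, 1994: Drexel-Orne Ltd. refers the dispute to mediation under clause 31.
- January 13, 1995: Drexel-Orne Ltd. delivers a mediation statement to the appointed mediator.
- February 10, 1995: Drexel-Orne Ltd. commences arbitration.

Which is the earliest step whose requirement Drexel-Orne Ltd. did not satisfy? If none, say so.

Step 3

Step 1: 15 days after May 23, 1994 (when the breach is discovered) is June 7, 1994; completed May 28, 1994, before the deadline.
Step 2: 87 days after May 28, 1994 (when the default notice is delivered) is August 23, 1994; August 22, 1994 is within that limit.
Step 3: the window is 10–25 days after September 20, 1994 (end of the 29-day review period, which began when the itemised statement is provided on August 22, 1994), so September 30, 1994 through October 15, 1994; done September 27, 1994 — 3 days before the window opened.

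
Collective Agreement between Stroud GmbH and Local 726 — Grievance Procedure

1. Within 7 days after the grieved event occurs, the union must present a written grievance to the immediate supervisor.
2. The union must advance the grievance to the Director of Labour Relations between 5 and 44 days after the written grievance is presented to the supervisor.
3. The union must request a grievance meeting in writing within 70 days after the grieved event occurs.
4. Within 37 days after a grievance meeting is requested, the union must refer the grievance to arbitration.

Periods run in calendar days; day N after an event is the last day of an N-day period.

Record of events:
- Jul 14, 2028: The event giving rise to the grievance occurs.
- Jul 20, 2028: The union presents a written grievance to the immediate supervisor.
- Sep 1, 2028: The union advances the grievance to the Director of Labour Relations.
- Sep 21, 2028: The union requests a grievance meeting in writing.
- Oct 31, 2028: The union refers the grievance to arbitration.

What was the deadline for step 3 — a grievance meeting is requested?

Sep 22, 2028

Step 3 runs from Jul 14, 2028, when the grieved event occurs. 70 days after Jul 14, 2028 is Sep 22, 2028.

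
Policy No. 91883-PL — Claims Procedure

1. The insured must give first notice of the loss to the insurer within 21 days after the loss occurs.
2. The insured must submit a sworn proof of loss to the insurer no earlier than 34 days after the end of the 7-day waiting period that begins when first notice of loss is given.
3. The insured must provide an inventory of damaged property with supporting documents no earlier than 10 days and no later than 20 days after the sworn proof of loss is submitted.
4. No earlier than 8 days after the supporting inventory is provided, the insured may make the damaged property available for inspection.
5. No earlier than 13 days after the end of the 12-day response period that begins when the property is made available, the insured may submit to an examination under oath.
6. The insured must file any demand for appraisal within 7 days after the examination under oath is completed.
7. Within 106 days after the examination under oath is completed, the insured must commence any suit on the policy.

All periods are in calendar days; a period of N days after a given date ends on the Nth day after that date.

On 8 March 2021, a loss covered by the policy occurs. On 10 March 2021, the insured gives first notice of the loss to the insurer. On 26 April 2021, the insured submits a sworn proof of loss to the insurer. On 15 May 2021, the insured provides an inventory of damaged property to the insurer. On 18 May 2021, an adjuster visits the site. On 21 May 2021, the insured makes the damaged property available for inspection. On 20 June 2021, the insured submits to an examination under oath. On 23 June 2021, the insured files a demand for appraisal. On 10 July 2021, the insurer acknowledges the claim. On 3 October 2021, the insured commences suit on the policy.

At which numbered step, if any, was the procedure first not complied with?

Step 4

Step 1 — counting 21 days from 8 March 2021 (when the loss occurs) gives a deadline of 29 March 2021; completed 10 March 2021, before the deadline.
Step 2 — must wait 34 days from 17 March 2021 (end of the 7-day waiting period, which began when first notice of loss is given on 10 March 2021), so not before 20 April 2021; done 26 April 2021 — permitted.
Step 3 — 10 and 20 days from 26 April 2021 (when the sworn proof of loss is submitted) are 6 May 2021 and 16 May 2021 respectively; 15 May 2021 falls inside that range.
Step 4 — must wait 8 days from 15 May 2021 (when the supporting inventory is provided), so not before 23 May 2021; acted on 21 May 2021, 2 days prematurely.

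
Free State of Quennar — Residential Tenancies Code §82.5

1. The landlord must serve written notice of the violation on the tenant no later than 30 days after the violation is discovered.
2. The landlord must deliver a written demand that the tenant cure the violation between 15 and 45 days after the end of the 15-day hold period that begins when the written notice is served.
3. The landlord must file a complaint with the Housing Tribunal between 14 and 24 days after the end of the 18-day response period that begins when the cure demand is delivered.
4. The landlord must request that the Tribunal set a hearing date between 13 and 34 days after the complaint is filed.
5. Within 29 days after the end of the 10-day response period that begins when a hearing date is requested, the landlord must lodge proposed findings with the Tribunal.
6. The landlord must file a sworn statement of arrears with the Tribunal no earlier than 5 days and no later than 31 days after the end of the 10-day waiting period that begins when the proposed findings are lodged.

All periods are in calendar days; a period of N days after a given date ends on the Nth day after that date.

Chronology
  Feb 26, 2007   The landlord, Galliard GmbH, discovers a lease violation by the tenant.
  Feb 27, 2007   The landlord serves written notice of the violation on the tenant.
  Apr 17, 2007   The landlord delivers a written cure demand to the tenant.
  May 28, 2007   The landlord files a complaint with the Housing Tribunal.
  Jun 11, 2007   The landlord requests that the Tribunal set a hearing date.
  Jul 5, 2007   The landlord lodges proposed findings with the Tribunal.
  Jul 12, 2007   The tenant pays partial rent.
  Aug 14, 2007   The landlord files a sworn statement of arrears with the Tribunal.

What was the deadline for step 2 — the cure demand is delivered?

The written notice is served on Feb 27, 2007; the 15-day hold period therefore ends Mar 14, 2007, and step 2 runs from that date. The window is 15–45 days after Mar 14, 2007; it closes on Apr 28, 2007.

Apr 28, 2007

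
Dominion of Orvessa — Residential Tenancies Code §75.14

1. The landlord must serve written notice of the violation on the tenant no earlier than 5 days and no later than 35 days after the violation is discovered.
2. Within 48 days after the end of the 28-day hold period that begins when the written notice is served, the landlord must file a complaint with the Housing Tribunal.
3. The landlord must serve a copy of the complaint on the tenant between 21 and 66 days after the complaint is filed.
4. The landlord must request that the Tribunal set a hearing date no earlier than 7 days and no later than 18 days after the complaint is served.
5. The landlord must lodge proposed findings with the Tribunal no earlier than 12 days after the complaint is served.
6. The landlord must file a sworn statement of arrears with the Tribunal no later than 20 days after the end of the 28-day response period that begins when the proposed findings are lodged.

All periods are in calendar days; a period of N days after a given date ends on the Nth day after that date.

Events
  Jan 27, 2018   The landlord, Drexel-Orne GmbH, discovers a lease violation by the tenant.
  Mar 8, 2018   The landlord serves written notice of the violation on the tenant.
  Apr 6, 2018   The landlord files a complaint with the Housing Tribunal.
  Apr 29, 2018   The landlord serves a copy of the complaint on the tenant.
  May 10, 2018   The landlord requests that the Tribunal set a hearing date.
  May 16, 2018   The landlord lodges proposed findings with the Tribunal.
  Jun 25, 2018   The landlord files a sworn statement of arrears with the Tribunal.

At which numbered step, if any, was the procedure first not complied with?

(1) the permitted window runs from Jan 27, 2018 + 5 = Feb 1, 2018 to Jan 27, 2018 + 35 = Mar 3, 2018; Mar 8, 2018 is 5 days past the end of the window.
The procedure was therefore not followed at step 1.

Step 1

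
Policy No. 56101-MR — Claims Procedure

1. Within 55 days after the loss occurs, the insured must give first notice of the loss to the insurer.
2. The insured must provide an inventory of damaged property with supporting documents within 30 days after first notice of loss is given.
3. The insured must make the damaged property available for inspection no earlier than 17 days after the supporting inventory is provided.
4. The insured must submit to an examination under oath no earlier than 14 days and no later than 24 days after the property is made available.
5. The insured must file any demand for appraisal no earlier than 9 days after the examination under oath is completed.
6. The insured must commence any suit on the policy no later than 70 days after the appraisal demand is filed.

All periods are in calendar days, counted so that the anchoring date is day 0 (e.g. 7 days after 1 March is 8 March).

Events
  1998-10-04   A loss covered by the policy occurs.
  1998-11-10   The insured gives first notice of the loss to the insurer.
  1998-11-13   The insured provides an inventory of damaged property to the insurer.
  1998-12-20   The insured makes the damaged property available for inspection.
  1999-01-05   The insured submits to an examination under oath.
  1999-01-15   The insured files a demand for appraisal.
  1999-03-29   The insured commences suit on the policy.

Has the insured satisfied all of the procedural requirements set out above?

(1) due by 1998-10-04 + 55 days = 1998-11-28; 1998-11-10 is within that limit.
(2) due by 1998-11-10 + 30 days = 1998-12-10; 1998-11-13 is within that limit.
(3) permitted from 1998-11-13 + 17 days = 1998-11-30 onward; 1998-12-20 is on or after that date.
(4) the permitted window runs from 1998-12-20 + 14 = 1999-01-03 to 1998-12-20 + 24 = 1999-01-13; 1999-01-05 falls inside that range.
(5) permitted from 1999-01-05 + 9 days = 1999-01-14 onward; done 1999-01-15, after the minimum wait.
(6) due by 1999-01-15 + 70 days = 1999-03-26; done 1999-03-29 — 3 days late.

No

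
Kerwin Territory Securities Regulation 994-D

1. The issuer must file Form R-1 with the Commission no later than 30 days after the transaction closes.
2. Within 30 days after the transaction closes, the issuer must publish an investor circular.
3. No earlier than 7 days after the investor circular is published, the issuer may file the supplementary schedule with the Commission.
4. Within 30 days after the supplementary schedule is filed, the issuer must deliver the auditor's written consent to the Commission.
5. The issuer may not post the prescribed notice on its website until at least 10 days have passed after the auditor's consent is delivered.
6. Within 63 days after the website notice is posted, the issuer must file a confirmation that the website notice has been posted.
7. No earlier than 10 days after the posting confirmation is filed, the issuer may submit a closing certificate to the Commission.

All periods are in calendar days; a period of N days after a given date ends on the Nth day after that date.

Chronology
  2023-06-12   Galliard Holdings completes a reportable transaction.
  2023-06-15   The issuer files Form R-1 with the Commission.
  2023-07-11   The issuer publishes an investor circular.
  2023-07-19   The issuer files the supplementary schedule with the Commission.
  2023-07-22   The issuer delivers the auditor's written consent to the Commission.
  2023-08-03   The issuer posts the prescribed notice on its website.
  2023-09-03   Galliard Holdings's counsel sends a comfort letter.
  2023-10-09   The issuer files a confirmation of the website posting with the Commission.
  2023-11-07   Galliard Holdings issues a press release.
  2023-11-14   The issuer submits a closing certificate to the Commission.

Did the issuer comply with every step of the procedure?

No

Step 1: 30 days after 2023-06-12 (when the transaction closes) is 2023-07-12; 2023-06-15 is within that limit.
Step 2: 30 days after 2023-06-12 (when the transaction closes) is 2023-07-12; 2023-07-11 is within that limit.
Step 3: the earliest permitted date is 7 days after 2023-07-11 (when the investor circular is published), i.e. 2023-07-18; 2023-07-19 is on or after that date.
Step 4: 30 days after 2023-07-19 (when the supplementary schedule is filed) is 2023-08-18; done 2023-07-22 — timely.
Step 5: the earliest permitted date is 10 days after 2023-07-22 (when the auditor's consent is delivered), i.e. 2023-08-01; 2023-08-03 is on or after that date.
Step 6: 63 days after 2023-08-03 (when the website notice is posted) is 2023-10-05; 2023-10-09 misses that deadline by 4 days.
No need to go further; step 6 was not satisfied.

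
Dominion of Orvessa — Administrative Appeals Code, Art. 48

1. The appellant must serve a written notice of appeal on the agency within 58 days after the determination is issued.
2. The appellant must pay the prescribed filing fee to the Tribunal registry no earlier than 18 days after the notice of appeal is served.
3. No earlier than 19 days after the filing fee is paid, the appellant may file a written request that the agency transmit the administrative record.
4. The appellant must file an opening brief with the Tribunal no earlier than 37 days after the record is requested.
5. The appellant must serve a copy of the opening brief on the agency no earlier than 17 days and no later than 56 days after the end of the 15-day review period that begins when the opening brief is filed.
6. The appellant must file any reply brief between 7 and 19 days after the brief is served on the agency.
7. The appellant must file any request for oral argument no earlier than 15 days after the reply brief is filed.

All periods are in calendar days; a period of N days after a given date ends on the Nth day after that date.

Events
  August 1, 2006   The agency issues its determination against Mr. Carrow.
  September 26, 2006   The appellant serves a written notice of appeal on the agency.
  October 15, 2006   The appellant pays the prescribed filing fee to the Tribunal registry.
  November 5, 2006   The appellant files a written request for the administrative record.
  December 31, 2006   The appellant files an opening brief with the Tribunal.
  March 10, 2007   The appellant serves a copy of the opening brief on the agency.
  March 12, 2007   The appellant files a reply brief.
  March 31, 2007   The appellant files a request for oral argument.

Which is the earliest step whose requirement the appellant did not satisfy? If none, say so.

Step 6

Step 1: 58 days after August 1, 2006 (when the determination is issued) is September 28, 2006; completed September 26, 2006, before the deadline.
Step 2: the earliest permitted date is 18 days after September 26, 2006 (when the notice of appeal is served), i.e. October 14, 2006; done October 15, 2006 — permitted.
Step 3: the earliest permitted date is 19 days after October 15, 2006 (when the filing fee is paid), i.e. November 3, 2006; November 5, 2006 is on or after that date.
Step 4: the earliest permitted date is 37 days after November 5, 2006 (when the record is requested), i.e. December 12, 2006; done December 31, 2006, after the minimum wait.
Step 5: the window is 17–56 days after January 15, 2007 (end of the 15-day review period, which began when the opening brief is filed on December 31, 2006), so February 1, 2007 through March 12, 2007; done March 10, 2007 — within the window.
Step 6: the window is 7–19 days after March 10, 2007 (when the brief is served on the agency), so March 17, 2007 through March 29, 2007; March 12, 2007 is 5 days too early.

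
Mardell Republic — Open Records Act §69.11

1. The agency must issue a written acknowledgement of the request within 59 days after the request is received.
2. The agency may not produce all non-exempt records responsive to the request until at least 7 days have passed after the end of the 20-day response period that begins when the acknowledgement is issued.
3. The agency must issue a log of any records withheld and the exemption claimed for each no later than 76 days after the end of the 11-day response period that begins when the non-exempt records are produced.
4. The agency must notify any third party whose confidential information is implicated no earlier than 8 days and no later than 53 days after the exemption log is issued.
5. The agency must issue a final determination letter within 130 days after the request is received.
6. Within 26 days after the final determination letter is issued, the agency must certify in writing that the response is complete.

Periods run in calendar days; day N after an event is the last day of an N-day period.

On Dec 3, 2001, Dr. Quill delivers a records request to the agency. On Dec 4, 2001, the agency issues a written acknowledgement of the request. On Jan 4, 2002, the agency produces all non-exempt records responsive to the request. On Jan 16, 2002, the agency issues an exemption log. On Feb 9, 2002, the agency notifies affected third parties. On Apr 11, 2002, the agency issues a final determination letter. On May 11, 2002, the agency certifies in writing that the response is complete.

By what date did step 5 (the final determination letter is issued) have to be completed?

Step 5 runs from Dec 3, 2001, when the request is received. 130 days after Dec 3, 2001 is Apr 12, 2002.

Apr 12, 2002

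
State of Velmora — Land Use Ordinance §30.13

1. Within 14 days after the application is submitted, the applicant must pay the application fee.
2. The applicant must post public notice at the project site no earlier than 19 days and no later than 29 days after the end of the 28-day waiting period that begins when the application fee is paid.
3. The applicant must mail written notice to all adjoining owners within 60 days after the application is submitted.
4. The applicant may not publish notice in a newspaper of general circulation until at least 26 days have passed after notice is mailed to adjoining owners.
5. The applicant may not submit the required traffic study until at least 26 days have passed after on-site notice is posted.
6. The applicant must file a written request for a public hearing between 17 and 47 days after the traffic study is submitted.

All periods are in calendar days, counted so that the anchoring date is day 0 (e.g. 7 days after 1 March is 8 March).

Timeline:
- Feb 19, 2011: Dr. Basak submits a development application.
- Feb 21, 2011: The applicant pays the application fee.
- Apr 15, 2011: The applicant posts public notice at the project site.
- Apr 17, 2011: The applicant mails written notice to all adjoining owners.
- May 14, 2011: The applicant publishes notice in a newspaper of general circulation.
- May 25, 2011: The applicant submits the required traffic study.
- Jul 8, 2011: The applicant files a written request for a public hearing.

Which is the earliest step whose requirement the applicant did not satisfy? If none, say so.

Step 1 — counting 14 days from Feb 19, 2011 (when the application is submitted) gives a deadline of Mar 5, 2011; Feb 21, 2011 is within that limit.
Step 2 — 19 and 29 days from Mar 21, 2011 (end of the 28-day waiting period, which began when the application fee is paid on Feb 21, 2011) are Apr 9, 2011 and Apr 19, 2011 respectively; done Apr 15, 2011, which is between those dates.
Step 3 — counting 60 days from Feb 19, 2011 (when the application is submitted) gives a deadline of Apr 20, 2011; completed Apr 17, 2011, before the deadline.
Step 4 — must wait 26 days from Apr 17, 2011 (when notice is mailed to adjoining owners), so not before May 13, 2011; done May 14, 2011 — permitted.
Step 5 — must wait 26 days from Apr 15, 2011 (when on-site notice is posted), so not before May 11, 2011; done May 25, 2011, after the minimum wait.
Step 6 — 17 and 47 days from May 25, 2011 (when the traffic study is submitted) are Jun 11, 2011 and Jul 11, 2011 respectively; Jul 8, 2011 falls inside that range.

None — every step was satisfied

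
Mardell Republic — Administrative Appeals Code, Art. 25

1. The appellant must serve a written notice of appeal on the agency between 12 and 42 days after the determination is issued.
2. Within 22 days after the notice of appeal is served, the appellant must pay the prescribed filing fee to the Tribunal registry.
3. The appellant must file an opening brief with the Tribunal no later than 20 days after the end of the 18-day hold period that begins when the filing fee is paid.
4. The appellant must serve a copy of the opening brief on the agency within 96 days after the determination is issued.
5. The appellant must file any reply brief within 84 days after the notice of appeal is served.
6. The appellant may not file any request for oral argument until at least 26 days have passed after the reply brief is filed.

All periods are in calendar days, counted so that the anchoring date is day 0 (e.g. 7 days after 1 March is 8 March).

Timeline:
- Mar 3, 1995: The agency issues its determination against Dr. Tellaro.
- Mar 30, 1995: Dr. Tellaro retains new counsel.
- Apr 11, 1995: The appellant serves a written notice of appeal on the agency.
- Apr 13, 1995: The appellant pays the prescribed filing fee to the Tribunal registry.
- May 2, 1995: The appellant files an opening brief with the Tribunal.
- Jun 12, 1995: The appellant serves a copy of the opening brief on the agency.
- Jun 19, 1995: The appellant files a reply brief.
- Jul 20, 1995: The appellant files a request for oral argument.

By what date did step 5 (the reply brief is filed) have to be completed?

Jul 4, 1995

Step 5 runs from Apr 11, 1995, when the notice of appeal is served. 84 days after Apr 11, 1995 is Jul 4, 1995.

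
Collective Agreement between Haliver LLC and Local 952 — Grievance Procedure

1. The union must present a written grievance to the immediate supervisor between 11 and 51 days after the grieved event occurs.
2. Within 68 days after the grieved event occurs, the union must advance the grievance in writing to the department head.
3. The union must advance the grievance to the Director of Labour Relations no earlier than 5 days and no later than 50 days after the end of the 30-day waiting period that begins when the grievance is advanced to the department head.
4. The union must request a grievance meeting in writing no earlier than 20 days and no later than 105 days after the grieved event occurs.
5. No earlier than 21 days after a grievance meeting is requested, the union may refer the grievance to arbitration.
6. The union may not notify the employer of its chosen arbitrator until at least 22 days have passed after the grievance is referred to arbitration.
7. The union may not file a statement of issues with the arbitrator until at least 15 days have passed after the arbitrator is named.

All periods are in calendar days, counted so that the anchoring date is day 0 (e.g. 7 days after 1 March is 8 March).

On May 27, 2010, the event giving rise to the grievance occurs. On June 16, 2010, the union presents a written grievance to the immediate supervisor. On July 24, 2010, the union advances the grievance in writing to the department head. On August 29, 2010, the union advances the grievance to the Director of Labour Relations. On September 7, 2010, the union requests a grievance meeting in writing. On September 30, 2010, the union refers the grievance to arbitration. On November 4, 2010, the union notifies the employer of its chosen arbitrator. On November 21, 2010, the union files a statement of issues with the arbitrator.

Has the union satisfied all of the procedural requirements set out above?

(1) the permitted window runs from May 27, 2010 + 11 = June 7, 2010 to May 27, 2010 + 51 = July 17, 2010; done June 16, 2010 — within the window.
(2) due by May 27, 2010 + 68 days = August 3, 2010; done July 24, 2010 — timely.
(3) the permitted window runs from August 23, 2010 + 5 = August 28, 2010 to August 23, 2010 + 50 = October 12, 2010; done August 29, 2010, which is between those dates.
(4) the permitted window runs from May 27, 2010 + 20 = June 16, 2010 to May 27, 2010 + 105 = September 9, 2010; September 7, 2010 falls inside that range.
(5) permitted from September 7, 2010 + 21 days = September 28, 2010 onward; done September 30, 2010 — permitted.
(6) permitted from September 30, 2010 + 22 days = October 22, 2010 onward; done November 4, 2010, after the minimum wait.
(7) permitted from November 4, 2010 + 15 days = November 19, 2010 onward; done November 21, 2010 — permitted.

Yes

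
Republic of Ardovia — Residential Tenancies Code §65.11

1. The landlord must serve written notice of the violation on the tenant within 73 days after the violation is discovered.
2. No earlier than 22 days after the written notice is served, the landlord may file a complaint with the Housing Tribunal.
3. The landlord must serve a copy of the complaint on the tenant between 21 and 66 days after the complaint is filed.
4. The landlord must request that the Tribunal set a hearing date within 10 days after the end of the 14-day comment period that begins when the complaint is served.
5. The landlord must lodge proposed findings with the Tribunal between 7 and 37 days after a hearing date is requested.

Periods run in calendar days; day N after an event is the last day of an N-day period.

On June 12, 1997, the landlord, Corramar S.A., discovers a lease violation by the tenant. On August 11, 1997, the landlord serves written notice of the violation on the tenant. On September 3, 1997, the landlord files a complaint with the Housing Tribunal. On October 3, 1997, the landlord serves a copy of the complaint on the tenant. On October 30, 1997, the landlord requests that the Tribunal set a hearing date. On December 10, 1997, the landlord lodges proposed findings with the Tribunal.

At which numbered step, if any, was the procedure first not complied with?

Step 4

(1) due by June 12, 1997 + 73 days = August 24, 1997; August 11, 1997 is within that limit.
(2) permitted from August 11, 1997 + 22 days = September 2, 1997 onward; done September 3, 1997 — permitted.
(3) the permitted window runs from September 3, 1997 + 21 = September 24, 1997 to September 3, 1997 + 66 = November 8, 1997; done October 3, 1997 — within the window.
(4) due by October 17, 1997 + 10 days = October 27, 1997; done October 30, 1997 — 3 days late.
The procedure was therefore not followed at step 4.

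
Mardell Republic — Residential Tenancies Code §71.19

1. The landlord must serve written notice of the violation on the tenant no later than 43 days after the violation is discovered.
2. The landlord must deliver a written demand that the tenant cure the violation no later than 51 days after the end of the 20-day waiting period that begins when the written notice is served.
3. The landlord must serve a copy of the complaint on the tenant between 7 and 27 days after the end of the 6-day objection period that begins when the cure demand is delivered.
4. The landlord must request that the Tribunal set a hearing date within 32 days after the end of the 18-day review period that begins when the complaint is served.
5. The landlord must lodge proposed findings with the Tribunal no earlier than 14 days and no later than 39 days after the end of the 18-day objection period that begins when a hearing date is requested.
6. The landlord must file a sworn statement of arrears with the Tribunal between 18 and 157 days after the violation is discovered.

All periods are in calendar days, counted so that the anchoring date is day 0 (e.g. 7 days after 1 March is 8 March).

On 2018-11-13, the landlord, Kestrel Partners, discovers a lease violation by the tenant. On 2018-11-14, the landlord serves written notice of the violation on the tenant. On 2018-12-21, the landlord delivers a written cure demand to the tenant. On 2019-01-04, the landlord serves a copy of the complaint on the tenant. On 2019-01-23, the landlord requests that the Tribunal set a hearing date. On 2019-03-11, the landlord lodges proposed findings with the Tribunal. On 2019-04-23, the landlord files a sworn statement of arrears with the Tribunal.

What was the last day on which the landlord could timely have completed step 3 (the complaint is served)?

2019-01-23

The cure demand is delivered on 2018-12-21; the 6-day objection period therefore ends 2018-12-27, and step 3 runs from that date. The window is 7–27 days after 2018-12-27; it closes on 2019-01-23.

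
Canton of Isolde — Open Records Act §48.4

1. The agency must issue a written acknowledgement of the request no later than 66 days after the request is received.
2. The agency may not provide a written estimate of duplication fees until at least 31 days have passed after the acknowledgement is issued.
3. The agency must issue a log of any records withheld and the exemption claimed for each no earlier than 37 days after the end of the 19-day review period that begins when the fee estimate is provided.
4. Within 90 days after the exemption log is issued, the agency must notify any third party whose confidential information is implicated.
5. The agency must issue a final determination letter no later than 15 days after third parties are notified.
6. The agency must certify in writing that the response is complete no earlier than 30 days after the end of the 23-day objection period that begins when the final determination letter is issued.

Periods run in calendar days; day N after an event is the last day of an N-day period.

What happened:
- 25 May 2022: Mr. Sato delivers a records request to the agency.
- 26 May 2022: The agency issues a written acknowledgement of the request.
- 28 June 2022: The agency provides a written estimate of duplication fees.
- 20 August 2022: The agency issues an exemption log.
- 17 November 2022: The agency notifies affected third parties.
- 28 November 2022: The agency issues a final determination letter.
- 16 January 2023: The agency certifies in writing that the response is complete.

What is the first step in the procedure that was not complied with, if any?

Step 1: 66 days after 25 May 2022 (when the request is received) is 30 July 2022; completed 26 May 2022, before the deadline.
Step 2: the earliest permitted date is 31 days after 26 May 2022 (when the acknowledgement is issued), i.e. 26 June 2022; done 28 June 2022, after the minimum wait.
Step 3: the earliest permitted date is 37 days after 17 July 2022 (end of the 19-day review period, which began when the fee estimate is provided on 28 June 2022), i.e. 23 August 2022; done 20 August 2022 — 3 days too early.

Step 3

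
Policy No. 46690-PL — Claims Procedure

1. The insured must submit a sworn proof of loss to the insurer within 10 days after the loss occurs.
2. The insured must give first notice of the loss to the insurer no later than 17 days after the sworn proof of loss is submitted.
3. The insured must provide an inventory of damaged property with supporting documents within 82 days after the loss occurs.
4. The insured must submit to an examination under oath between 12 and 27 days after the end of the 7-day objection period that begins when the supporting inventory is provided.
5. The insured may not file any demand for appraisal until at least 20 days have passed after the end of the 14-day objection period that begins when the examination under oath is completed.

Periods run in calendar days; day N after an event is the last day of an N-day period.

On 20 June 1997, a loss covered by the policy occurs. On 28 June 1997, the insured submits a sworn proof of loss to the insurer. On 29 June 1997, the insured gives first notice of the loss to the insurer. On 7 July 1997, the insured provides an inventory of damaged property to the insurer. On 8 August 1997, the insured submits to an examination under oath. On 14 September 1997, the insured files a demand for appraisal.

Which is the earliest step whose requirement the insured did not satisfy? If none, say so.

(1) due by 20 June 1997 + 10 days = 30 June 1997; done 28 June 1997 — timely.
(2) due by 28 June 1997 + 17 days = 15 July 1997; completed 29 June 1997, before the deadline.
(3) due by 20 June 1997 + 82 days = 10 September 1997; 7 July 1997 is within that limit.
(4) the permitted window runs from 14 July 1997 + 12 = 26 July 1997 to 14 July 1997 + 27 = 10 August 1997; done 8 August 1997, which is between those dates.
(5) permitted from 22 August 1997 + 20 days = 11 September 1997 onward; done 14 September 1997, after the minimum wait.

None — every step was satisfied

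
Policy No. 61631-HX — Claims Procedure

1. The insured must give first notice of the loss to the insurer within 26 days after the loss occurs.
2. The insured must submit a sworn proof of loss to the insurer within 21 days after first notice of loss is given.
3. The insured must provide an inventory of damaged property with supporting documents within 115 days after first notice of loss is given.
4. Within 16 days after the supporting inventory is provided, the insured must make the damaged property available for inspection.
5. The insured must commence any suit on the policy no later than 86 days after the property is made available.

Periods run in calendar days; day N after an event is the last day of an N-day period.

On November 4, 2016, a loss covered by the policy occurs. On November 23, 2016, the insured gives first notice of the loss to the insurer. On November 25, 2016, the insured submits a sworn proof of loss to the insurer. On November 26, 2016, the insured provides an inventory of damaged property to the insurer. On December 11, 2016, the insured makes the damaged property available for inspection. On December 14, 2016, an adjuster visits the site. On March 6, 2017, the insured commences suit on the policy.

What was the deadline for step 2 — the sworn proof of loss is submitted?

December 14, 2016

Step 2 runs from November 23, 2016, when first notice of loss is given. 21 days after November 23, 2016 is December 14, 2016.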